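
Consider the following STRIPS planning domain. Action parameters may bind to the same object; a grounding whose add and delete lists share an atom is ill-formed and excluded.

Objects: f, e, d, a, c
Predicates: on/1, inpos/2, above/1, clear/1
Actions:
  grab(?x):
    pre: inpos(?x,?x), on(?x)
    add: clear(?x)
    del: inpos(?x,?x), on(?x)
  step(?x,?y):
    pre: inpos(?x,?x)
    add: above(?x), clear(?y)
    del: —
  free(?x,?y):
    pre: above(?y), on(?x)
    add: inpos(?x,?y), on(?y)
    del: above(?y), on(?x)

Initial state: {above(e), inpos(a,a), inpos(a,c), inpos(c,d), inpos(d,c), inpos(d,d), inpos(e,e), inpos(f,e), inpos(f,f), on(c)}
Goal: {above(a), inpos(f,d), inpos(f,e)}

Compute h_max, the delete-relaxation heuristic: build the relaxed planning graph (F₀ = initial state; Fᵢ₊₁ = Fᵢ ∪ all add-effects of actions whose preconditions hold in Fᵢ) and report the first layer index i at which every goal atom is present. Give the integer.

F0 = init (10 atoms)
F1 = F0 ∪ {above(a), above(d), above(f), clear(a), clear(c), clear(d), clear(e), clear(f), inpos(c,e), on(e)}  (20 atoms)
F2 = F1 ∪ {inpos(c,a), inpos(c,f), inpos(e,a), inpos(e,d), inpos(e,f), on(a), on(d), on(f)}  (28 atoms)
F3 = F2 ∪ {inpos(a,d), inpos(a,e), inpos(a,f), inpos(d,a), inpos(d,e), inpos(d,f), inpos(f,a), inpos(f,d)}  (36 atoms)
goal ⊆ F3  ⇒  h_max = 3

3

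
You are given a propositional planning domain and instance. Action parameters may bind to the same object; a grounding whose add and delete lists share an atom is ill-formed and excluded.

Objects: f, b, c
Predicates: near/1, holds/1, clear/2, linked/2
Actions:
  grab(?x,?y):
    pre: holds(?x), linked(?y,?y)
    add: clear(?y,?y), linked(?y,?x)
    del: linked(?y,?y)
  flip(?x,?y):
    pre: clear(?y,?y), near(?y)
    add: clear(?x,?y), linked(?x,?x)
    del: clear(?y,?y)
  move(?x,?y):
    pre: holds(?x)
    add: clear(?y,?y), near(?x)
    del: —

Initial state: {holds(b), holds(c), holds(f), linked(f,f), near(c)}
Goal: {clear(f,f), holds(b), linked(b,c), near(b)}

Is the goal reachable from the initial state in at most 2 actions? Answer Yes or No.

1. grab(b,f)  →  {clear(f,f), holds(b), holds(c), holds(f), linked(f,b), near(c)}
2. move(b,c)  →  {clear(c,c), clear(f,f), holds(b), holds(c), holds(f), linked(f,b), near(b), near(c)}
3. flip(b,c)  →  {clear(b,c), clear(f,f), holds(b), holds(c), holds(f), linked(b,b), linked(f,b), near(b), near(c)}
4. grab(c,b)  →  {clear(b,b), clear(b,c), clear(f,f), holds(b), holds(c), holds(f), linked(b,c), linked(f,b), near(b), near(c)}
optimal plan length = 4; 4 > 2

No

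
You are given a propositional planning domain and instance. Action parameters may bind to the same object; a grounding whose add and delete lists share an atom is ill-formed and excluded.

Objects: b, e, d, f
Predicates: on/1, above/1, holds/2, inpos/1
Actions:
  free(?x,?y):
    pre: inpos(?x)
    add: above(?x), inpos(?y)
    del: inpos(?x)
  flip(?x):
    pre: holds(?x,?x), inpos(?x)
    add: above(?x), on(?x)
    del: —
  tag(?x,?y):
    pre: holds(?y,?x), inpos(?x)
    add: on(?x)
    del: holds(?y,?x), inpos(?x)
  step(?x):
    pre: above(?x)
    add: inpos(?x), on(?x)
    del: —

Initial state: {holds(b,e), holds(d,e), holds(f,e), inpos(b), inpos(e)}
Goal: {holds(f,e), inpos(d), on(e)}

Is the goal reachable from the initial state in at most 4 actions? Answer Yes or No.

1. free(b,d)  →  {above(b), holds(b,e), holds(d,e), holds(f,e), inpos(d), inpos(e)}
2. tag(e,b)  →  {above(b), holds(d,e), holds(f,e), inpos(d), on(e)}
optimal plan length = 2; 2 ≤ 4

Yes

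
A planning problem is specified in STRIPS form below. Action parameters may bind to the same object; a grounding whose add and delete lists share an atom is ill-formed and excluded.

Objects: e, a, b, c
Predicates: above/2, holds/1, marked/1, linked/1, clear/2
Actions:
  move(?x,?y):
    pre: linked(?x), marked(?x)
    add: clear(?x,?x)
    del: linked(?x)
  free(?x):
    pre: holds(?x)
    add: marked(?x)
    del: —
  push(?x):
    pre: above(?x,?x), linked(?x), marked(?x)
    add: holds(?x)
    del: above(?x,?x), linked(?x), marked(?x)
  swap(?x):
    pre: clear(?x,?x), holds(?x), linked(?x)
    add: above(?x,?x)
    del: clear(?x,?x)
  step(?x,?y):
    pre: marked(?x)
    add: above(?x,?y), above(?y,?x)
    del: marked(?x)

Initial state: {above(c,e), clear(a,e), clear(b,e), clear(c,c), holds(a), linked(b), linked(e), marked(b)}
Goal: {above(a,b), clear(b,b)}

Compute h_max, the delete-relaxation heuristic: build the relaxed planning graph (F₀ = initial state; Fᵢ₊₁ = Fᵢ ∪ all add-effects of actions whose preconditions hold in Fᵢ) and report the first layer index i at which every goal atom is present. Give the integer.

1

F0 = init (8 atoms)
F1 = F0 ∪ {above(a,b), above(b,a), above(b,b), above(b,c), above(b,e), above(c,b), above(e,b), clear(b,b), marked(a)}  (17 atoms)
goal ⊆ F1  ⇒  h_max = 1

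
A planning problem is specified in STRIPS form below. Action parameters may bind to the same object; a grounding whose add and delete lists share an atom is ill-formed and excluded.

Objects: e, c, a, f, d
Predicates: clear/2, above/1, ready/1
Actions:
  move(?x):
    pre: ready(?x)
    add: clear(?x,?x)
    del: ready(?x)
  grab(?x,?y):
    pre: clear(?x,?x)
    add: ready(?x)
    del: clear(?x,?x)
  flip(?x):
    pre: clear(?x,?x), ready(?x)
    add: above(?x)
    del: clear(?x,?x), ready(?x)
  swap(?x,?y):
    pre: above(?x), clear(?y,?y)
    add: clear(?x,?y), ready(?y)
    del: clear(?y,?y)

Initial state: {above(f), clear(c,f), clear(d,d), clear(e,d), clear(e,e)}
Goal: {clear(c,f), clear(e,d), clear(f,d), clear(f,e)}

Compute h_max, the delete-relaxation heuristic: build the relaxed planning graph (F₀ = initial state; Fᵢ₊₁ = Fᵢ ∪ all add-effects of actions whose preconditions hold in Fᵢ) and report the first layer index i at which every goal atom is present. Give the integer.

1

F0 = init (5 atoms)
F1 = F0 ∪ {clear(f,d), clear(f,e), ready(d), ready(e)}  (9 atoms)
goal ⊆ F1  ⇒  h_max = 1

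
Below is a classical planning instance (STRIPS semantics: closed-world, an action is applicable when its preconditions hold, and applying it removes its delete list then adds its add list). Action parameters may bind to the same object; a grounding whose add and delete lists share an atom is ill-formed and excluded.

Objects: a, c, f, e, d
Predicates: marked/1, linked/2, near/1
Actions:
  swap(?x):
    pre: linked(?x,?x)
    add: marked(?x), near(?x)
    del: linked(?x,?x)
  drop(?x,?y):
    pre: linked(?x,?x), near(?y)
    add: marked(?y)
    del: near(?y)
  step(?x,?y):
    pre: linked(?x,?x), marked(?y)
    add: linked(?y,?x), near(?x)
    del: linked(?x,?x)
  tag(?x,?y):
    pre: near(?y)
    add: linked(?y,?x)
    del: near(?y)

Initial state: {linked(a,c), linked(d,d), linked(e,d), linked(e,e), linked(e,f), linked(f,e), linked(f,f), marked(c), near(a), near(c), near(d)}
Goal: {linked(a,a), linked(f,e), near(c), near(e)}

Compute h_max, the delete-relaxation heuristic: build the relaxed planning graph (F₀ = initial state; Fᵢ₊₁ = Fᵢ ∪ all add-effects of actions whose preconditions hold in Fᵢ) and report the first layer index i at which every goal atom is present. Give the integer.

1

F0 = init (11 atoms)
F1 = F0 ∪ {linked(a,a), linked(a,d), linked(a,e), linked(a,f), linked(c,a), linked(c,c), linked(c,d), linked(c,e), linked(c,f), linked(d,a), linked(d,c), linked(d,e), linked(d,f), marked(a), marked(d), marked(e), marked(f), near(e), near(f)}  (30 atoms)
goal ⊆ F1  ⇒  h_max = 1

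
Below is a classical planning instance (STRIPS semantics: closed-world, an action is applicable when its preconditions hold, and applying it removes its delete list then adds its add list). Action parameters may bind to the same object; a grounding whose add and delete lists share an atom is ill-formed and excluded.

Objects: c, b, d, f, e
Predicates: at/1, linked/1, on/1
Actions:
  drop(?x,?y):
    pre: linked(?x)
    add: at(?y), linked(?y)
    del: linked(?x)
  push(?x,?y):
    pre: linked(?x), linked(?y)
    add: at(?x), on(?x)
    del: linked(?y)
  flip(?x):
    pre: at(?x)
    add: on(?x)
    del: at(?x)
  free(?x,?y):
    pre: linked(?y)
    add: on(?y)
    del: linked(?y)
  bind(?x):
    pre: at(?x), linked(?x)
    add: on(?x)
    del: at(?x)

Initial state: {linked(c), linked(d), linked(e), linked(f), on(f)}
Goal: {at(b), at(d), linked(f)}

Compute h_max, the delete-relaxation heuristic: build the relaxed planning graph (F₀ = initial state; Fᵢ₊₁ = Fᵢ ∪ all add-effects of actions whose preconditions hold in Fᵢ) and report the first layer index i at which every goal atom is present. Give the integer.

F0 = init (5 atoms)
F1 = F0 ∪ {at(b), at(c), at(d), at(e), at(f), linked(b), on(c), on(d), on(e)}  (14 atoms)
goal ⊆ F1  ⇒  h_max = 1

1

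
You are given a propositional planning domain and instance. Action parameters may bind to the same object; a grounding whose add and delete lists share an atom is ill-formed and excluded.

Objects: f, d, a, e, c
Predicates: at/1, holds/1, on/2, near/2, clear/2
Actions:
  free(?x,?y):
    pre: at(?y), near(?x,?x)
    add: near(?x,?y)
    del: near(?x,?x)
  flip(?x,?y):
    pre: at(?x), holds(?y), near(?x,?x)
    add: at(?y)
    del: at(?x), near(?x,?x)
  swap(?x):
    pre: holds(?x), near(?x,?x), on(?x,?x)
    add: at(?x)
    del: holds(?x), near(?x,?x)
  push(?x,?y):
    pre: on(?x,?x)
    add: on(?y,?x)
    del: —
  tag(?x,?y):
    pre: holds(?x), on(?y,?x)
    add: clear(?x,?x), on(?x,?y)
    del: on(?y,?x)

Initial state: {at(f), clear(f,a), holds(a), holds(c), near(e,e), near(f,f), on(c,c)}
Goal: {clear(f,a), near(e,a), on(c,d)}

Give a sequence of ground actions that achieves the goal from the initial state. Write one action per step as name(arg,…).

1. flip(f,a)  →  {at(a), clear(f,a), holds(a), holds(c), near(e,e), on(c,c)}
2. free(e,a)  →  {at(a), clear(f,a), holds(a), holds(c), near(e,a), on(c,c)}
3. push(c,d)  →  {at(a), clear(f,a), holds(a), holds(c), near(e,a), on(c,c), on(d,c)}
4. tag(c,d)  →  {at(a), clear(c,c), clear(f,a), holds(a), holds(c), near(e,a), on(c,c), on(c,d)}

flip(f,a); free(e,a); push(c,d); tag(c,d)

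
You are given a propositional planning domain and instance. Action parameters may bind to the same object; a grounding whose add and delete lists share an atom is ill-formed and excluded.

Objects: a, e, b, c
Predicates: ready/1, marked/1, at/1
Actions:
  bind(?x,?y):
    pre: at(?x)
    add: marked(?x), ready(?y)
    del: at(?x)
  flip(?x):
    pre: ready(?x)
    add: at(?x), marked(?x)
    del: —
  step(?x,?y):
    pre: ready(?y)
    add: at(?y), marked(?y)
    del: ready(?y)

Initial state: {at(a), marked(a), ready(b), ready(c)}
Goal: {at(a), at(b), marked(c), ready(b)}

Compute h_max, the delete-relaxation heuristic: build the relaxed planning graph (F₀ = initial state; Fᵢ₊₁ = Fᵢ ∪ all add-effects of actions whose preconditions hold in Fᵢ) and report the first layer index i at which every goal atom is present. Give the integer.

1

F0 = init (4 atoms)
F1 = F0 ∪ {at(b), at(c), marked(b), marked(c), ready(a), ready(e)}  (10 atoms)
goal ⊆ F1  ⇒  h_max = 1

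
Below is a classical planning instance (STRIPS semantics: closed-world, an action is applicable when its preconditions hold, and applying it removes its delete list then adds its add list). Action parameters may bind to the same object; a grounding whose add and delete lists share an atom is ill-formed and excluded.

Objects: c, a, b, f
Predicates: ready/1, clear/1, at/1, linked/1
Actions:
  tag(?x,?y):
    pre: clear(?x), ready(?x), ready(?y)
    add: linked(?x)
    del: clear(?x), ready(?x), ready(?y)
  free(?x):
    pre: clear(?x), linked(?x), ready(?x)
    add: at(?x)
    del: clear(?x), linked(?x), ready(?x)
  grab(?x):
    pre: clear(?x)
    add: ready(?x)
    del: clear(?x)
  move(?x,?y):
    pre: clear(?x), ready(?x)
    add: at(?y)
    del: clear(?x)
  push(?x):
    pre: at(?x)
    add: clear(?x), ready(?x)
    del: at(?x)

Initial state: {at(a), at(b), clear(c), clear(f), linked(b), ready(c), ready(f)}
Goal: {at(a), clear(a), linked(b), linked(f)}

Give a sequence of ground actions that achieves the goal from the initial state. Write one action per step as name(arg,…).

1. tag(f,f)  →  {at(a), at(b), clear(c), linked(b), linked(f), ready(c)}
2. push(a)  →  {at(b), clear(a), clear(c), linked(b), linked(f), ready(a), ready(c)}
3. move(c,a)  →  {at(a), at(b), clear(a), linked(b), linked(f), ready(a), ready(c)}

tag(f,f); push(a); move(c,a)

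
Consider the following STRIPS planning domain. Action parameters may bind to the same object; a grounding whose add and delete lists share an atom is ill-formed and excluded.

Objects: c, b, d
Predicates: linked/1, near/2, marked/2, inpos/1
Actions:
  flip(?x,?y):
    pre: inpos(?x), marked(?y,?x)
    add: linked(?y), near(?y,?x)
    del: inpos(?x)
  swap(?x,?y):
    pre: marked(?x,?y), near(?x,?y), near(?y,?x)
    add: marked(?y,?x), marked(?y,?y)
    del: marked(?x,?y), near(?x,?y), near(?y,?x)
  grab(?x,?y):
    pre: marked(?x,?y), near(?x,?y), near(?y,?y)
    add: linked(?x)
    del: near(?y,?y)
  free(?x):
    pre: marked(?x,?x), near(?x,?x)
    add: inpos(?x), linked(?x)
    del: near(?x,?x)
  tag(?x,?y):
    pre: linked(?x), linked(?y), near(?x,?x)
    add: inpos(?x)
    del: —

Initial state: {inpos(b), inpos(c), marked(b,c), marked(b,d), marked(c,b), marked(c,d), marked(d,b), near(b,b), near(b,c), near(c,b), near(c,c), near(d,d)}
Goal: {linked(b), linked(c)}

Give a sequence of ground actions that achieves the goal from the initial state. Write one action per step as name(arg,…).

flip(c,b); flip(b,c)

1. flip(c,b)  →  {inpos(b), linked(b), marked(b,c), marked(b,d), marked(c,b), marked(c,d), marked(d,b), near(b,b), near(b,c), near(c,b), near(c,c), near(d,d)}
2. flip(b,c)  →  {linked(b), linked(c), marked(b,c), marked(b,d), marked(c,b), marked(c,d), marked(d,b), near(b,b), near(b,c), near(c,b), near(c,c), near(d,d)}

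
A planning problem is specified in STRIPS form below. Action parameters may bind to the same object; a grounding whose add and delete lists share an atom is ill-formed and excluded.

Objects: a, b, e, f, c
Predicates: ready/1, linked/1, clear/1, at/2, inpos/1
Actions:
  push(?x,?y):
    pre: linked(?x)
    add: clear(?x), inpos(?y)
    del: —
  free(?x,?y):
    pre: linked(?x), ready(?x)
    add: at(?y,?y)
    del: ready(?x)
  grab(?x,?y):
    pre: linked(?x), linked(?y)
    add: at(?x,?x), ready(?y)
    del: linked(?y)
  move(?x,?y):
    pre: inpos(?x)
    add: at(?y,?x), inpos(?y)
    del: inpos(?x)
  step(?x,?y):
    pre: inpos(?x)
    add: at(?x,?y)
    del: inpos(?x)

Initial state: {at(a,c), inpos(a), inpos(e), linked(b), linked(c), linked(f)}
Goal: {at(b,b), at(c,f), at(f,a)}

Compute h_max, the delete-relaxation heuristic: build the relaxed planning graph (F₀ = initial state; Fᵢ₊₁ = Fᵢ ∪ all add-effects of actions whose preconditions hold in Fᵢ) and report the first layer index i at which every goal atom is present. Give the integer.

2

F0 = init (6 atoms)
F1 = F0 ∪ {at(a,a), at(a,b), at(a,e), at(a,f), at(b,a), at(b,b), at(b,e), at(c,a), at(c,c), at(c,e), at(e,a), at(e,b), at(e,c), at(e,e), at(e,f), at(f,a), at(f,e), at(f,f), clear(b), clear(c), clear(f), inpos(b), inpos(c), inpos(f), ready(b), ready(c), ready(f)}  (33 atoms)
F2 = F1 ∪ {at(b,c), at(b,f), at(c,b), at(c,f), at(f,b), at(f,c)}  (39 atoms)
goal ⊆ F2  ⇒  h_max = 2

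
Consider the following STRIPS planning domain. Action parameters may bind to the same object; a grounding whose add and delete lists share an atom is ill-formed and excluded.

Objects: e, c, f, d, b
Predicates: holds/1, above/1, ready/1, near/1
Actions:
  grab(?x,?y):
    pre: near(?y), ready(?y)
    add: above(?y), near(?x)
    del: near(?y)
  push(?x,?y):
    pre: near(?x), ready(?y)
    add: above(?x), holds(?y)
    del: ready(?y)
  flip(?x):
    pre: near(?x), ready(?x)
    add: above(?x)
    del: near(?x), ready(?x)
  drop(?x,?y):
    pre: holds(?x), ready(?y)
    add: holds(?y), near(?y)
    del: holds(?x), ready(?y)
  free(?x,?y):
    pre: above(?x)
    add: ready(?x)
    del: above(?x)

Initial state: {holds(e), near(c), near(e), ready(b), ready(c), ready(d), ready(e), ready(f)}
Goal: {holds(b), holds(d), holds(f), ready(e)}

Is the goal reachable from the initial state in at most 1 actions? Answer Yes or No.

1. push(e,f)  →  {above(e), holds(e), holds(f), near(c), near(e), ready(b), ready(c), ready(d), ready(e)}
2. push(e,d)  →  {above(e), holds(d), holds(e), holds(f), near(c), near(e), ready(b), ready(c), ready(e)}
3. push(e,b)  →  {above(e), holds(b), holds(d), holds(e), holds(f), near(c), near(e), ready(c), ready(e)}
optimal plan length = 3; 3 > 1

No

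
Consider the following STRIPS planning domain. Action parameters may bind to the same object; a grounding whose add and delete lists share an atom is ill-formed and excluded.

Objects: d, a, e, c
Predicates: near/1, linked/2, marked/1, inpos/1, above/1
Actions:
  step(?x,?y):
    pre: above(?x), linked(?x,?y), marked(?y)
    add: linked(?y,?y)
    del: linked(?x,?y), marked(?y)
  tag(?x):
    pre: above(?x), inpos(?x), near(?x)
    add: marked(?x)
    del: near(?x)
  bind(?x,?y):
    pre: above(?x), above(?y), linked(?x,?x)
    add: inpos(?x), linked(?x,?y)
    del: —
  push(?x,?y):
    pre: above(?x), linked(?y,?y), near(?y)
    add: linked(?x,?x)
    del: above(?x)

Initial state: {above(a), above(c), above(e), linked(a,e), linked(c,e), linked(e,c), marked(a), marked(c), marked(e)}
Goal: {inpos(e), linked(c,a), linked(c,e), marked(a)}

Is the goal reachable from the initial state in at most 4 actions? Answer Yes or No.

Yes

1. step(a,e)  →  {above(a), above(c), above(e), linked(c,e), linked(e,c), linked(e,e), marked(a), marked(c)}
2. step(e,c)  →  {above(a), above(c), above(e), linked(c,c), linked(c,e), linked(e,e), marked(a)}
3. bind(e,a)  →  {above(a), above(c), above(e), inpos(e), linked(c,c), linked(c,e), linked(e,a), linked(e,e), marked(a)}
4. bind(c,a)  →  {above(a), above(c), above(e), inpos(c), inpos(e), linked(c,a), linked(c,c), linked(c,e), linked(e,a), linked(e,e), marked(a)}
optimal plan length = 4; 4 ≤ 4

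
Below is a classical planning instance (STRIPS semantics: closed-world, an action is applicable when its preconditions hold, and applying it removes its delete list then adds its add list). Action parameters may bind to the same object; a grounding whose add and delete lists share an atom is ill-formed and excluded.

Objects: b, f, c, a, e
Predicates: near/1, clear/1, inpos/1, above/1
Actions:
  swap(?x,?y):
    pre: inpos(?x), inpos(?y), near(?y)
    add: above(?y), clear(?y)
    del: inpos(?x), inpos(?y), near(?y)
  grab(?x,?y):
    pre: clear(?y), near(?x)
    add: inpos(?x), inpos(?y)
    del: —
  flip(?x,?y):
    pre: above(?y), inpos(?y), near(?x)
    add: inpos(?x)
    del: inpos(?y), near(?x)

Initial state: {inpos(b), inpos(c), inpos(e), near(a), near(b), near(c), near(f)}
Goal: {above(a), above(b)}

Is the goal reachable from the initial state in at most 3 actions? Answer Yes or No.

Yes

1. swap(b,b)  →  {above(b), clear(b), inpos(c), inpos(e), near(a), near(c), near(f)}
2. grab(a,b)  →  {above(b), clear(b), inpos(a), inpos(b), inpos(c), inpos(e), near(a), near(c), near(f)}
3. swap(b,a)  →  {above(a), above(b), clear(a), clear(b), inpos(c), inpos(e), near(c), near(f)}
optimal plan length = 3; 3 ≤ 3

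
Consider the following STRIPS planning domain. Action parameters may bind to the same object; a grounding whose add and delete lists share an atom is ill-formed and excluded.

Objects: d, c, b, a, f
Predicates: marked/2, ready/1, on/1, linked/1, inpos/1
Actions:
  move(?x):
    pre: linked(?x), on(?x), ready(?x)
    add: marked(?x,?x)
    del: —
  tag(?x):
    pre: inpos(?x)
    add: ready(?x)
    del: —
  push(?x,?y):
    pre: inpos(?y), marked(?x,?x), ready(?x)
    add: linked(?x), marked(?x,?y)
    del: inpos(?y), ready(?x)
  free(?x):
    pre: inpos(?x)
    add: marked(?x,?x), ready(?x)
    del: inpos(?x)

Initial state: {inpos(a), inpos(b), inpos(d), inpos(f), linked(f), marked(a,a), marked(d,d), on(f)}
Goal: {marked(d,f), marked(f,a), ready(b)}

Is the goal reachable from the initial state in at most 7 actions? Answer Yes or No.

1. tag(d)  →  {inpos(a), inpos(b), inpos(d), inpos(f), linked(f), marked(a,a), marked(d,d), on(f), ready(d)}
2. tag(b)  →  {inpos(a), inpos(b), inpos(d), inpos(f), linked(f), marked(a,a), marked(d,d), on(f), ready(b), ready(d)}
3. tag(f)  →  {inpos(a), inpos(b), inpos(d), inpos(f), linked(f), marked(a,a), marked(d,d), on(f), ready(b), ready(d), ready(f)}
4. move(f)  →  {inpos(a), inpos(b), inpos(d), inpos(f), linked(f), marked(a,a), marked(d,d), marked(f,f), on(f), ready(b), ready(d), ready(f)}
5. push(d,f)  →  {inpos(a), inpos(b), inpos(d), linked(d), linked(f), marked(a,a), marked(d,d), marked(d,f), marked(f,f), on(f), ready(b), ready(f)}
6. push(f,a)  →  {inpos(b), inpos(d), linked(d), linked(f), marked(a,a), marked(d,d), marked(d,f), marked(f,a), marked(f,f), on(f), ready(b)}
optimal plan length = 6; 6 ≤ 7

Yes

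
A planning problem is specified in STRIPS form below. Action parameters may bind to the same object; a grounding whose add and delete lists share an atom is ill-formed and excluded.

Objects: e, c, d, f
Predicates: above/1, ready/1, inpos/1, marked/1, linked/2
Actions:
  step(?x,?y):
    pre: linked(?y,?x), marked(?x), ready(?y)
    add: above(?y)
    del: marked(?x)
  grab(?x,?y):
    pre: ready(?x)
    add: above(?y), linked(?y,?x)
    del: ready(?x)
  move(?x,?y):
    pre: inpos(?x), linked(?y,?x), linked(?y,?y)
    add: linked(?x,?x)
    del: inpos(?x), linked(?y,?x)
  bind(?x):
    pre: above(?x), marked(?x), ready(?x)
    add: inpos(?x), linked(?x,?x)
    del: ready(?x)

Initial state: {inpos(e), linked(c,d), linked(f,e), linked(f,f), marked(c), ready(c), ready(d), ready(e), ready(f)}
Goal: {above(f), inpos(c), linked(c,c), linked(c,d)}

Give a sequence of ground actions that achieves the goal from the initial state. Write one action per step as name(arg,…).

1. grab(e,c)  →  {above(c), inpos(e), linked(c,d), linked(c,e), linked(f,e), linked(f,f), marked(c), ready(c), ready(d), ready(f)}
2. grab(d,f)  →  {above(c), above(f), inpos(e), linked(c,d), linked(c,e), linked(f,d), linked(f,e), linked(f,f), marked(c), ready(c), ready(f)}
3. bind(c)  →  {above(c), above(f), inpos(c), inpos(e), linked(c,c), linked(c,d), linked(c,e), linked(f,d), linked(f,e), linked(f,f), marked(c), ready(f)}

grab(e,c); grab(d,f); bind(c)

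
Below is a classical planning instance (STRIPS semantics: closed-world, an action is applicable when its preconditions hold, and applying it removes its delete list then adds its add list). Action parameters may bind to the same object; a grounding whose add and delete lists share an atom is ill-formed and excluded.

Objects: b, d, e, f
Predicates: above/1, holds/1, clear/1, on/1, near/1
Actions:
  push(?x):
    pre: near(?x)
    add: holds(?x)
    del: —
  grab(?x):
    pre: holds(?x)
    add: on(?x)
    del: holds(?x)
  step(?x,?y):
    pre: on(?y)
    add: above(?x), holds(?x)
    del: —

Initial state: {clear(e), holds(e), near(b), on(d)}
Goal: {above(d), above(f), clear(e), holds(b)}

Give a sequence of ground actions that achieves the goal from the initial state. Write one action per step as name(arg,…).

push(b); step(d,d); step(f,d)

1. push(b)  →  {clear(e), holds(b), holds(e), near(b), on(d)}
2. step(d,d)  →  {above(d), clear(e), holds(b), holds(d), holds(e), near(b), on(d)}
3. step(f,d)  →  {above(d), above(f), clear(e), holds(b), holds(d), holds(e), holds(f), near(b), on(d)}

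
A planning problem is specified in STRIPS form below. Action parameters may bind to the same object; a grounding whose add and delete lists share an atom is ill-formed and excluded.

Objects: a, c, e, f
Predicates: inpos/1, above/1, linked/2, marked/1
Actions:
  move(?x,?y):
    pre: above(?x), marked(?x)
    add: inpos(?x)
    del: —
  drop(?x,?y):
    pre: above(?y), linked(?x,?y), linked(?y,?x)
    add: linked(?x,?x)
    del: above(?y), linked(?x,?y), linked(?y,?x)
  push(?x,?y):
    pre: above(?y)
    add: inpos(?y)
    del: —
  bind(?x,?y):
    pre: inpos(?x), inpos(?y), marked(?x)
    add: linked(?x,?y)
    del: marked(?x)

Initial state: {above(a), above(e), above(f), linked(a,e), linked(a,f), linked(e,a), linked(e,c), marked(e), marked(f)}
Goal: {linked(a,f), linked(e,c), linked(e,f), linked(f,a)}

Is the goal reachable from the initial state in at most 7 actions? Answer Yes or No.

1. move(e,a)  →  {above(a), above(e), above(f), inpos(e), linked(a,e), linked(a,f), linked(e,a), linked(e,c), marked(e), marked(f)}
2. move(f,a)  →  {above(a), above(e), above(f), inpos(e), inpos(f), linked(a,e), linked(a,f), linked(e,a), linked(e,c), marked(e), marked(f)}
3. push(a,a)  →  {above(a), above(e), above(f), inpos(a), inpos(e), inpos(f), linked(a,e), linked(a,f), linked(e,a), linked(e,c), marked(e), marked(f)}
4. bind(e,f)  →  {above(a), above(e), above(f), inpos(a), inpos(e), inpos(f), linked(a,e), linked(a,f), linked(e,a), linked(e,c), linked(e,f), marked(f)}
5. bind(f,a)  →  {above(a), above(e), above(f), inpos(a), inpos(e), inpos(f), linked(a,e), linked(a,f), linked(e,a), linked(e,c), linked(e,f), linked(f,a)}
optimal plan length = 5; 5 ≤ 7

Yes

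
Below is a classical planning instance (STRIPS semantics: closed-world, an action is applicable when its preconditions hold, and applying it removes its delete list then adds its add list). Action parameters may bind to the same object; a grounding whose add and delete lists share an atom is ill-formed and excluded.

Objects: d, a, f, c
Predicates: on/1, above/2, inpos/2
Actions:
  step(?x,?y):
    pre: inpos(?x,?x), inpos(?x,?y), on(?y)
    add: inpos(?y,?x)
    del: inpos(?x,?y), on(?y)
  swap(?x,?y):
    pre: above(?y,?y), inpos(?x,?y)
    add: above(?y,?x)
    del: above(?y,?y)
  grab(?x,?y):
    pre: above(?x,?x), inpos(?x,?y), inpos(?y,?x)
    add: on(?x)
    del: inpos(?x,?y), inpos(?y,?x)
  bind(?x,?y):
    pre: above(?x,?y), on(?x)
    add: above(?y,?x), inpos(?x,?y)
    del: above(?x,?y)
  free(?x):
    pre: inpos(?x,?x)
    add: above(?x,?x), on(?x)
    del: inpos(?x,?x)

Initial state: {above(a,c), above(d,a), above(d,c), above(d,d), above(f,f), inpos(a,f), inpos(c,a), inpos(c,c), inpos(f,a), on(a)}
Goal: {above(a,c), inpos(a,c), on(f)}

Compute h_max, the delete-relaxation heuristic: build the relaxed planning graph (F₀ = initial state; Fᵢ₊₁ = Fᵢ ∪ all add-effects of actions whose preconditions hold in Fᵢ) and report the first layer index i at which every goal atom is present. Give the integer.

1

F0 = init (10 atoms)
F1 = F0 ∪ {above(c,a), above(c,c), above(f,a), inpos(a,c), on(c), on(f)}  (16 atoms)
goal ⊆ F1  ⇒  h_max = 1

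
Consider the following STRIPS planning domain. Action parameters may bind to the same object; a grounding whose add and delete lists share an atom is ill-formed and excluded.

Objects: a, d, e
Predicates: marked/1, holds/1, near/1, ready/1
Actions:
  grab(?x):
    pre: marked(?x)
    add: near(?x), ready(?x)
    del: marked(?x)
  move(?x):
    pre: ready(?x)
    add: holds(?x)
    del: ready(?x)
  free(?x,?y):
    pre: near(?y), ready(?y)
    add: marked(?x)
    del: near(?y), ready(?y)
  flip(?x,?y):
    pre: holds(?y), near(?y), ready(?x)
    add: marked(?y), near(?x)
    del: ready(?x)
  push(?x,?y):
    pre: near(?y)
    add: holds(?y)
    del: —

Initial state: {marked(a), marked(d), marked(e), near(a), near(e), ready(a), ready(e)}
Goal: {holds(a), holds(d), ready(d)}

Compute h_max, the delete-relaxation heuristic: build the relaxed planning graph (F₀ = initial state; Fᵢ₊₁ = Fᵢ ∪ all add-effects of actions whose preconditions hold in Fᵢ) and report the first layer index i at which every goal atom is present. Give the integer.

F0 = init (7 atoms)
F1 = F0 ∪ {holds(a), holds(e), near(d), ready(d)}  (11 atoms)
F2 = F1 ∪ {holds(d)}  (12 atoms)
goal ⊆ F2  ⇒  h_max = 2

2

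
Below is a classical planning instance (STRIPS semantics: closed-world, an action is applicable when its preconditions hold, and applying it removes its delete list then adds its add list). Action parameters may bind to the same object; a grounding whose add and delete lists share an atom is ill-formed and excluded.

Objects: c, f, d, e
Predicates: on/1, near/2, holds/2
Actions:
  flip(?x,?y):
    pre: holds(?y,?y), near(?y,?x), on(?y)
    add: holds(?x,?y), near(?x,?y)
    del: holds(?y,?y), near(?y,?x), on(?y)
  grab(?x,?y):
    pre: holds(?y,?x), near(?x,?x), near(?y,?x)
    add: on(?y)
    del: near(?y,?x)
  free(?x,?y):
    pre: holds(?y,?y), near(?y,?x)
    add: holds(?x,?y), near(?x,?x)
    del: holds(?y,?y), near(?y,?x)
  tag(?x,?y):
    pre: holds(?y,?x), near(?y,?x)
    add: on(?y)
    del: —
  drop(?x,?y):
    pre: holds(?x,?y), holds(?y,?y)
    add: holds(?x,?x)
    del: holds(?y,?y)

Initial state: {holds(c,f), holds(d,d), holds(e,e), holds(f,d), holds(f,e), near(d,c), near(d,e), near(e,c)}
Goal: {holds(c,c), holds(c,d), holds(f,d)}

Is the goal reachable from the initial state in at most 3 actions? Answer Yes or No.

1. free(c,d)  →  {holds(c,d), holds(c,f), holds(e,e), holds(f,d), holds(f,e), near(c,c), near(d,e), near(e,c)}
2. drop(f,e)  →  {holds(c,d), holds(c,f), holds(f,d), holds(f,e), holds(f,f), near(c,c), near(d,e), near(e,c)}
3. drop(c,f)  →  {holds(c,c), holds(c,d), holds(c,f), holds(f,d), holds(f,e), near(c,c), near(d,e), near(e,c)}
optimal plan length = 3; 3 ≤ 3

Yes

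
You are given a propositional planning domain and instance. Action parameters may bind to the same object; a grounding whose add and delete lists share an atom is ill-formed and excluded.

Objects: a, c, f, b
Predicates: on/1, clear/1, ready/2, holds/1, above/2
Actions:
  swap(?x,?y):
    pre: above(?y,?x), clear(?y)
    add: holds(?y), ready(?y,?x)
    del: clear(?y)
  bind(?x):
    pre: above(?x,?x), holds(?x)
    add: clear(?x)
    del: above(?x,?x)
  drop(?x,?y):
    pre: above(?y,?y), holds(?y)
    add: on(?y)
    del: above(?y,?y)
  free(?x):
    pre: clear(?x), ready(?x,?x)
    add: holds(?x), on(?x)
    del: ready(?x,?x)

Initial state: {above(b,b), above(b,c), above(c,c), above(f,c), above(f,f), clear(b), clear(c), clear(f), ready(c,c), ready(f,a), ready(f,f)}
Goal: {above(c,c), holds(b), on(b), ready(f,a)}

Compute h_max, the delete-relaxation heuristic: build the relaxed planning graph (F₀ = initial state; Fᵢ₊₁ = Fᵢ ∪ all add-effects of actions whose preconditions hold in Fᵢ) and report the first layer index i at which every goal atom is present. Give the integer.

F0 = init (11 atoms)
F1 = F0 ∪ {holds(b), holds(c), holds(f), on(c), on(f), ready(b,b), ready(b,c), ready(f,c)}  (19 atoms)
F2 = F1 ∪ {on(b)}  (20 atoms)
goal ⊆ F2  ⇒  h_max = 2

2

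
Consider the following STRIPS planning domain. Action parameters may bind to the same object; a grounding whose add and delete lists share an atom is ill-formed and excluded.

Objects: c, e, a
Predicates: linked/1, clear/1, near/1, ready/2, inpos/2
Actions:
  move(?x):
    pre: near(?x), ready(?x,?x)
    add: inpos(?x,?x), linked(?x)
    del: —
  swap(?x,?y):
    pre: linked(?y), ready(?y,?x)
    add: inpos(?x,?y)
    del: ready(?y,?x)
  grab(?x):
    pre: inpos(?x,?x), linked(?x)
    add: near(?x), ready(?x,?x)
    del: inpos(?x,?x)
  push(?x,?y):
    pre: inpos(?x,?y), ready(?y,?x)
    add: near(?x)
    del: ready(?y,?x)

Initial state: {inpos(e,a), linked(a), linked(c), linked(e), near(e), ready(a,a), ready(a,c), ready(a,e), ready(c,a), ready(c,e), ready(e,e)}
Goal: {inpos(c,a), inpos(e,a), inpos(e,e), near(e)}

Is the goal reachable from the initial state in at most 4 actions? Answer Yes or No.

Yes

1. move(e)  →  {inpos(e,a), inpos(e,e), linked(a), linked(c), linked(e), near(e), ready(a,a), ready(a,c), ready(a,e), ready(c,a), ready(c,e), ready(e,e)}
2. swap(c,a)  →  {inpos(c,a), inpos(e,a), inpos(e,e), linked(a), linked(c), linked(e), near(e), ready(a,a), ready(a,e), ready(c,a), ready(c,e), ready(e,e)}
optimal plan length = 2; 2 ≤ 4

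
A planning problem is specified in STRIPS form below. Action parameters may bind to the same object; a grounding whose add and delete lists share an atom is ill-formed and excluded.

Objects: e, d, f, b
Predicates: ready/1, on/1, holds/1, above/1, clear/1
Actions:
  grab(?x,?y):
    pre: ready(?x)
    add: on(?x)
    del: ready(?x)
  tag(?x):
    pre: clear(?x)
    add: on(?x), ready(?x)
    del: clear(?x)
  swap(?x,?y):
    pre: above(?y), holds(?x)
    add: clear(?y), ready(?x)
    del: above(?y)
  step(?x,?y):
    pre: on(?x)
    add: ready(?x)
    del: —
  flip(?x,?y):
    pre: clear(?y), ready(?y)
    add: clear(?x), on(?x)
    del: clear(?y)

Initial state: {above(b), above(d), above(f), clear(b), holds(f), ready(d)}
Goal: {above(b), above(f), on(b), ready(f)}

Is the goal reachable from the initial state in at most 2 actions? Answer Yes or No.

Yes

1. tag(b)  →  {above(b), above(d), above(f), holds(f), on(b), ready(b), ready(d)}
2. swap(f,d)  →  {above(b), above(f), clear(d), holds(f), on(b), ready(b), ready(d), ready(f)}
optimal plan length = 2; 2 ≤ 2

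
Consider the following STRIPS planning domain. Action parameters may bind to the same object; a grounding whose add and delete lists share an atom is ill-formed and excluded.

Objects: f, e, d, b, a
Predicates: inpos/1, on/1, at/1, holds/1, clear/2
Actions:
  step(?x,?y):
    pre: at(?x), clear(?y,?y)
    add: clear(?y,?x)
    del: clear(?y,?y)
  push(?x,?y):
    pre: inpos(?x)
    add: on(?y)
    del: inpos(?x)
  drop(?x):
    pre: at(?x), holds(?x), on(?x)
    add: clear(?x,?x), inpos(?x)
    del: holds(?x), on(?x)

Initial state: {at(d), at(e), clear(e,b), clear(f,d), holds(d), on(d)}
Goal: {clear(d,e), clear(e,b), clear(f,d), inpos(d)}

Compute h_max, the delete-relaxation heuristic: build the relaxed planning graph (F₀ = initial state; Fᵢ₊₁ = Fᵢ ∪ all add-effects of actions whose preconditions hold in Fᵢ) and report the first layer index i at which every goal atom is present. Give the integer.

2

F0 = init (6 atoms)
F1 = F0 ∪ {clear(d,d), inpos(d)}  (8 atoms)
F2 = F1 ∪ {clear(d,e), on(a), on(b), on(e), on(f)}  (13 atoms)
goal ⊆ F2  ⇒  h_max = 2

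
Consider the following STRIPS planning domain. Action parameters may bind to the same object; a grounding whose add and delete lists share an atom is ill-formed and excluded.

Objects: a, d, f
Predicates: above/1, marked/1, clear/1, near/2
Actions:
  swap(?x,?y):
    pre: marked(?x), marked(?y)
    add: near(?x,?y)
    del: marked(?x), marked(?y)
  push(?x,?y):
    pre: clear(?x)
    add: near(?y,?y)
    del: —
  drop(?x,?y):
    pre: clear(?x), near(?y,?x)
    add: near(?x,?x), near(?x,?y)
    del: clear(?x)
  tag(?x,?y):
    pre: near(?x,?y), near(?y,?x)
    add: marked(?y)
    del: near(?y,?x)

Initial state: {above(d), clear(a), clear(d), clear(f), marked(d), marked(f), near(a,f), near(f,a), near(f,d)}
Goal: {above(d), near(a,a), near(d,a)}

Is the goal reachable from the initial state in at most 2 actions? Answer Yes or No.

1. push(a,a)  →  {above(d), clear(a), clear(d), clear(f), marked(d), marked(f), near(a,a), near(a,f), near(f,a), near(f,d)}
2. tag(f,a)  →  {above(d), clear(a), clear(d), clear(f), marked(a), marked(d), marked(f), near(a,a), near(f,a), near(f,d)}
3. swap(d,a)  →  {above(d), clear(a), clear(d), clear(f), marked(f), near(a,a), near(d,a), near(f,a), near(f,d)}
optimal plan length = 3; 3 > 2

No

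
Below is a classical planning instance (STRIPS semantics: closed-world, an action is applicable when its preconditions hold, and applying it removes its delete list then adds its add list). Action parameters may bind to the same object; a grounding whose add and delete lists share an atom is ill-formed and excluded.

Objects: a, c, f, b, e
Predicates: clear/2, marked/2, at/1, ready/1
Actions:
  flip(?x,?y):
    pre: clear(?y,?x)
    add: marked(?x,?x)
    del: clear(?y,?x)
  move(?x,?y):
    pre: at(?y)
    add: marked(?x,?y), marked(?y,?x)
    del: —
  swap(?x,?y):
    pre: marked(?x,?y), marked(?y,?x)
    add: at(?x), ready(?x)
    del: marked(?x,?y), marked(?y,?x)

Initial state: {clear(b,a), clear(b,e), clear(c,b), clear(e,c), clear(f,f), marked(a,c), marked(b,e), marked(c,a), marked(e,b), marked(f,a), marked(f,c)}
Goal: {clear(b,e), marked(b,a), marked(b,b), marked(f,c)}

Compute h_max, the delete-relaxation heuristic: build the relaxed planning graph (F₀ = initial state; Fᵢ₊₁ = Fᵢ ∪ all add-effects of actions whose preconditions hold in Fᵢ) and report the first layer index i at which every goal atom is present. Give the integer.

F0 = init (11 atoms)
F1 = F0 ∪ {at(a), at(b), at(c), at(e), marked(a,a), marked(b,b), marked(c,c), marked(e,e), marked(f,f), ready(a), ready(b), ready(c), ready(e)}  (24 atoms)
F2 = F1 ∪ {at(f), marked(a,b), marked(a,e), marked(a,f), marked(b,a), marked(b,c), marked(b,f), marked(c,b), marked(c,e), marked(c,f), marked(e,a), marked(e,c), marked(e,f), marked(f,b), marked(f,e), ready(f)}  (40 atoms)
goal ⊆ F2  ⇒  h_max = 2

2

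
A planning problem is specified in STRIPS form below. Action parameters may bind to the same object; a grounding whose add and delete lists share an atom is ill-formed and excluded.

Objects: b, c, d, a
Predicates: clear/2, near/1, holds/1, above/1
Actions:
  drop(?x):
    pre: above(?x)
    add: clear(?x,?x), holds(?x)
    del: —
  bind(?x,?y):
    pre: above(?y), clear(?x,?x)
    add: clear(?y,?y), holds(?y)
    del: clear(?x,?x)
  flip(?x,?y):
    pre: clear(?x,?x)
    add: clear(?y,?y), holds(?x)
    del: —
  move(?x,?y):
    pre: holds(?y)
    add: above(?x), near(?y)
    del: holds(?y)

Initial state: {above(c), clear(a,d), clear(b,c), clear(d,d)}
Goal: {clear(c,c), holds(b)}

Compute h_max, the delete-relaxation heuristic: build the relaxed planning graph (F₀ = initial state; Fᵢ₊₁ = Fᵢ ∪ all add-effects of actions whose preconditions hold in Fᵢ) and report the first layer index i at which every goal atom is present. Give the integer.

F0 = init (4 atoms)
F1 = F0 ∪ {clear(a,a), clear(b,b), clear(c,c), holds(c), holds(d)}  (9 atoms)
F2 = F1 ∪ {above(a), above(b), above(d), holds(a), holds(b), near(c), near(d)}  (16 atoms)
goal ⊆ F2  ⇒  h_max = 2

2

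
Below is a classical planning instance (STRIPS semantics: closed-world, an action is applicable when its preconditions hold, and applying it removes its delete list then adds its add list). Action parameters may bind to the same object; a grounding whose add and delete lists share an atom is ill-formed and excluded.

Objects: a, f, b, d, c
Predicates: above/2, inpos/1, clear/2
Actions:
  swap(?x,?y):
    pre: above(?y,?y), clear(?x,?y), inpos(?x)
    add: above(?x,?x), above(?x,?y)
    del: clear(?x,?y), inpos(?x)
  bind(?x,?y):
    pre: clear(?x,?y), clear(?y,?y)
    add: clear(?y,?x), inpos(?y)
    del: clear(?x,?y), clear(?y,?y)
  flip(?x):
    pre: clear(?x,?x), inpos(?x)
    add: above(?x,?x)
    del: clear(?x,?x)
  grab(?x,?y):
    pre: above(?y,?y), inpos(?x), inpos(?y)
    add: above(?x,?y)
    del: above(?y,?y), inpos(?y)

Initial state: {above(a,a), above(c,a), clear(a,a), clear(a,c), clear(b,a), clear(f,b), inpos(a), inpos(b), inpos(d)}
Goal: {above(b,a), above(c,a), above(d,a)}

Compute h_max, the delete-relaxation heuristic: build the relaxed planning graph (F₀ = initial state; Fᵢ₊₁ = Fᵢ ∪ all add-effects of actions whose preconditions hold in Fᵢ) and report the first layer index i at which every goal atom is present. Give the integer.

F0 = init (9 atoms)
F1 = F0 ∪ {above(b,a), above(b,b), above(d,a), clear(a,b)}  (13 atoms)
goal ⊆ F1  ⇒  h_max = 1

1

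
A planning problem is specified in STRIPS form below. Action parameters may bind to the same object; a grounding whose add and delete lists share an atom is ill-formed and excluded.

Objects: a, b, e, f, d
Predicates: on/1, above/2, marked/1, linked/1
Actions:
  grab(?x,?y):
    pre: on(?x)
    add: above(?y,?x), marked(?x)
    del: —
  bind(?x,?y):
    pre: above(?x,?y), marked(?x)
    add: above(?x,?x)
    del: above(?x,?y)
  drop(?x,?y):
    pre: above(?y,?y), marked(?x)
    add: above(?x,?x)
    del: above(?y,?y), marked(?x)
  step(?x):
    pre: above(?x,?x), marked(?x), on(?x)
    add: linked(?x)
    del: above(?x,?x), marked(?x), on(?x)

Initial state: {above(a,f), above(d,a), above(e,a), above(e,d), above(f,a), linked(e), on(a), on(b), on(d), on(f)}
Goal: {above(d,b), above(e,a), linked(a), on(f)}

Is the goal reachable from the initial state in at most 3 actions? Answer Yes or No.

Yes

1. grab(a,a)  →  {above(a,a), above(a,f), above(d,a), above(e,a), above(e,d), above(f,a), linked(e), marked(a), on(a), on(b), on(d), on(f)}
2. grab(b,d)  →  {above(a,a), above(a,f), above(d,a), above(d,b), above(e,a), above(e,d), above(f,a), linked(e), marked(a), marked(b), on(a), on(b), on(d), on(f)}
3. step(a)  →  {above(a,f), above(d,a), above(d,b), above(e,a), above(e,d), above(f,a), linked(a), linked(e), marked(b), on(b), on(d), on(f)}
optimal plan length = 3; 3 ≤ 3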